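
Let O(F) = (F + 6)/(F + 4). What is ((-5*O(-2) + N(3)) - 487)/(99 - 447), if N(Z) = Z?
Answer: 247/174 ≈ 1.4195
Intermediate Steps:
O(F) = (6 + F)/(4 + F)
((-5*O(-2) + N(3)) - 487)/(99 - 447) = ((-5*(6 - 2)/(4 - 2) + 3) - 487)/(99 - 447) = ((-5*4/2 + 3) - 487)/(-348) = ((-5*4/2 + 3) - 487)*(-1/348) = ((-5*2 + 3) - 487)*(-1/348) = ((-10 + 3) - 487)*(-1/348) = (-7 - 487)*(-1/348) = -494*(-1/348) = 247/174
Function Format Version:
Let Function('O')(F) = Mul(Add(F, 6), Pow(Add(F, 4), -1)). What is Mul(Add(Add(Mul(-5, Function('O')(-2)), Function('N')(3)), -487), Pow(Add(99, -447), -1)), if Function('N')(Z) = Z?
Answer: Rational(247, 174) ≈ 1.4195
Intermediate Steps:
Function('O')(F) = Mul(Pow(Add(4, F), -1), Add(6, F)) (Function('O')(F) = Mul(Add(6, F), Pow(Add(4, F), -1)) = Mul(Pow(Add(4, F), -1), Add(6, F)))
Mul(Add(Add(Mul(-5, Function('O')(-2)), Function('N')(3)), -487), Pow(Add(99, -447), -1)) = Mul(Add(Add(Mul(-5, Mul(Pow(Add(4, -2), -1), Add(6, -2))), 3), -487), Pow(Add(99, -447), -1)) = Mul(Add(Add(Mul(-5, Mul(Pow(2, -1), 4)), 3), -487), Pow(-348, -1)) = Mul(Add(Add(Mul(-5, Mul(Rational(1, 2), 4)), 3), -487), Rational(-1, 348)) = Mul(Add(Add(Mul(-5, 2), 3), -487), Rational(-1, 348)) = Mul(Add(Add(-10, 3), -487), Rational(-1, 348)) = Mul(Add(-7, -487), Rational(-1, 348)) = Mul(-494, Rational(-1, 348)) = Rational(247, 174)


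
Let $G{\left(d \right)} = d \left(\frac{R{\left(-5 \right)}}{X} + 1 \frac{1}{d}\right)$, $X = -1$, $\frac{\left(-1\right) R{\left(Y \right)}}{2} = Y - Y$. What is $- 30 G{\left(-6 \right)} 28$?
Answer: $-840$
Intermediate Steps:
$R{\left(Y \right)} = 0$ ($R{\left(Y \right)} = - 2 \left(Y - Y\right) = \left(-2\right) 0 = 0$)
$G{\left(d \right)} = 1$ ($G{\left(d \right)} = d \left(\frac{0}{-1} + 1 \frac{1}{d}\right) = d \left(0 \left(-1\right) + \frac{1}{d}\right) = d \left(0 + \frac{1}{d}\right) = \frac{d}{d} = 1$)
$- 30 G{\left(-6 \right)} 28 = \left(-30\right) 1 \cdot 28 = \left(-30\right) 28 = -840$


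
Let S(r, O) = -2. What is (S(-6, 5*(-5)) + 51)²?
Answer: 2401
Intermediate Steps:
(S(-6, 5*(-5)) + 51)² = (-2 + 51)² = 49² = 2401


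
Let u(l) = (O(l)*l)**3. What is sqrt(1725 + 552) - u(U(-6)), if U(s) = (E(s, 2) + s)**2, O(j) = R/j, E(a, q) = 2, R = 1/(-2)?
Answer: 1/8 + 3*sqrt(253) ≈ 47.843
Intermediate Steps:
R = -1/2 ≈ -0.50000
O(j) = -1/(2*j)
U(s) = (2 + s)**2
u(l) = -1/8 (u(l) = ((-1/(2*l))*l)**3 = (-1/2)**3 = -1/8)
sqrt(1725 + 552) - u(U(-6)) = sqrt(1725 + 552) - 1*(-1/8) = sqrt(2277) + 1/8 = 3*sqrt(253) + 1/8 = 1/8 + 3*sqrt(253)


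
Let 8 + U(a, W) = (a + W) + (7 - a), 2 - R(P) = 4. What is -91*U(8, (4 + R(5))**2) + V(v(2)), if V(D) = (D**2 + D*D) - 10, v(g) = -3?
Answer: -265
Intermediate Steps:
R(P) = -2 (R(P) = 2 - 1*4 = 2 - 4 = -2)
V(D) = -10 + 2*D**2 (V(D) = (D**2 + D**2) - 10 = 2*D**2 - 10 = -10 + 2*D**2)
U(a, W) = -1 + W (U(a, W) = -8 + ((a + W) + (7 - a)) = -8 + ((W + a) + (7 - a)) = -8 + (7 + W) = -1 + W)
-91*U(8, (4 + R(5))**2) + V(v(2)) = -91*(-1 + (4 - 2)**2) + (-10 + 2*(-3)**2) = -91*(-1 + 2**2) + (-10 + 2*9) = -91*(-1 + 4) + (-10 + 18) = -91*3 + 8 = -273 + 8 = -265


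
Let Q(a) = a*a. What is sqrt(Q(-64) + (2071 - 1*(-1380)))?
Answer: sqrt(7547) ≈ 86.873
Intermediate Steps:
Q(a) = a**2
sqrt(Q(-64) + (2071 - 1*(-1380))) = sqrt((-64)**2 + (2071 - 1*(-1380))) = sqrt(4096 + (2071 + 1380)) = sqrt(4096 + 3451) = sqrt(7547)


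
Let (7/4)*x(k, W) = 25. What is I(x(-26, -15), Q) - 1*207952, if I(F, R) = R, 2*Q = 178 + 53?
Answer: -415673/2 ≈ -2.0784e+5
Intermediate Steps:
x(k, W) = 100/7 (x(k, W) = (4/7)*25 = 100/7)
Q = 231/2 (Q = (178 + 53)/2 = (½)*231 = 231/2 ≈ 115.50)
I(x(-26, -15), Q) - 1*207952 = 231/2 - 1*207952 = 231/2 - 207952 = -415673/2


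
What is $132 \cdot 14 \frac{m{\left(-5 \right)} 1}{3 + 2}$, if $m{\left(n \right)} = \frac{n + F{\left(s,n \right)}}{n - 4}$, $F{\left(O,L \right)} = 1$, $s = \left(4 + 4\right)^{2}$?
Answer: $\frac{2464}{15} \approx 164.27$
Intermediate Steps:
$s = 64$ ($s = 8^{2} = 64$)
$m{\left(n \right)} = \frac{1 + n}{-4 + n}$ ($m{\left(n \right)} = \frac{n + 1}{n - 4} = \frac{1 + n}{-4 + n}$)
$132 \cdot 14 \frac{m{\left(-5 \right)} 1}{3 + 2} = 132 \cdot 14 \frac{\frac{1 - 5}{-4 - 5} \cdot 1}{3 + 2} = 1848 \frac{\frac{1}{-9} \left(-4\right) 1}{5} = 1848 \left(- \frac{1}{9}\right) \left(-4\right) 1 \cdot \frac{1}{5} = 1848 \cdot \frac{4}{9} \cdot 1 \cdot \frac{1}{5} = 1848 \cdot \frac{4}{9} \cdot \frac{1}{5} = 1848 \cdot \frac{4}{45} = \frac{2464}{15}$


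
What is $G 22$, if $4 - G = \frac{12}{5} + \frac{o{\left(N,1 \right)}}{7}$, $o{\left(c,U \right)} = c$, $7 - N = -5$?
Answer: $- \frac{88}{35} \approx -2.5143$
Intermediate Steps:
$N = 12$ ($N = 7 - -5 = 7 + 5 = 12$)
$G = - \frac{4}{35}$ ($G = 4 - \left(\frac{12}{5} + \frac{12}{7}\right) = 4 - \frac{144}{35} = - \frac{4}{35} \approx -0.11429$)
$G 22 = \left(- \frac{4}{35}\right) 22 = - \frac{88}{35}$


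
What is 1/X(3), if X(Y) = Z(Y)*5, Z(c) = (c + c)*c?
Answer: 1/90 ≈ 0.011111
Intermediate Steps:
Z(c) = 2*c² (Z(c) = (2*c)*c = 2*c²)
X(Y) = 10*Y² (X(Y) = (2*Y²)*5 = 10*Y²)
1/X(3) = 1/(10*3²) = 1/(10*9) = 1/90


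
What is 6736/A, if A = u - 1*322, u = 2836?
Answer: 3368/1257 ≈ 2.6794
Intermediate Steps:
A = 2514 (A = 2836 - 1*322 = 2836 - 322 = 2514)
6736/A = 6736/2514 = 6736*(1/2514) = 3368/1257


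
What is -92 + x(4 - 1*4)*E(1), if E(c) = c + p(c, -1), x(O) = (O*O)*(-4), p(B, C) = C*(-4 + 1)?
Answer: -92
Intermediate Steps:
p(B, C) = -3*C (p(B, C) = C*(-3) = -3*C)
x(O) = -4*O**2 (x(O) = O**2*(-4) = -4*O**2)
E(c) = 3 + c (E(c) = c - 3*(-1) = c + 3 = 3 + c)
-92 + x(4 - 1*4)*E(1) = -92 + (-4*(4 - 1*4)**2)*(3 + 1) = -92 - 4*(4 - 4)**2*4 = -92 - 4*0**2*4 = -92 - 4*0*4 = -92 + 0*4 = -92 + 0 = -92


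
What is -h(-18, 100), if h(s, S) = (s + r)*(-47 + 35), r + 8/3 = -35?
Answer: -668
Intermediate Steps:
r = -113/3 (r = -8/3 - 35 = -113/3 ≈ -37.667)
h(s, S) = 452 - 12*s (h(s, S) = (s - 113/3)*(-47 + 35) = (-113/3 + s)*(-12) = 452 - 12*s)
-h(-18, 100) = -(452 - 12*(-18)) = -(452 + 216) = -1*668 = -668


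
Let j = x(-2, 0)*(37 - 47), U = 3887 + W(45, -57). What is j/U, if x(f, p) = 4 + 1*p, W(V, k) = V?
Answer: -10/983 ≈ -0.010173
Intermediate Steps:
x(f, p) = 4 + p
U = 3932 (U = 3887 + 45 = 3932)
j = -40 (j = (4 + 0)*(37 - 47) = 4*(-10) = -40)
j/U = -40/3932 = -40*1/3932 = -10/983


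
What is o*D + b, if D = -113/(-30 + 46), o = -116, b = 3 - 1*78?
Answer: 2977/4 ≈ 744.25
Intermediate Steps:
b = -75 (b = 3 - 78 = -75)
D = -113/16 ≈ -7.0625
o*D + b = -116*(-113/16) - 75 = 3277/4 - 75 = 2977/4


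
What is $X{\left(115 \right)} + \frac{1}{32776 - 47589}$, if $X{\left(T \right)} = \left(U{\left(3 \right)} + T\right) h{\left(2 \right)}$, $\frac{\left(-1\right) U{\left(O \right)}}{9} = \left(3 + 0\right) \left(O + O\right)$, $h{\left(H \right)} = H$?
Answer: $- \frac{1392423}{14813} \approx -94.0$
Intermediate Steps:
$U{\left(O \right)} = - 54 O$ ($U{\left(O \right)} = - 9 \left(3 + 0\right) \left(O + O\right) = - 9 \cdot 3 \cdot 2 O = - 9 \cdot 6 O = - 54 O$)
$X{\left(T \right)} = -324 + 2 T$ ($X{\left(T \right)} = \left(\left(-54\right) 3 + T\right) 2 = \left(-162 + T\right) 2 = -324 + 2 T$)
$X{\left(115 \right)} + \frac{1}{32776 - 47589} = \left(-324 + 2 \cdot 115\right) + \frac{1}{32776 - 47589} = \left(-324 + 230\right) + \frac{1}{-14813} = -94 - \frac{1}{14813} = - \frac{1392423}{14813}$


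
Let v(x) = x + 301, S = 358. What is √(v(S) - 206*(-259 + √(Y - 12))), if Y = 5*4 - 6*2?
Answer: √(54013 - 412*I) ≈ 232.41 - 0.8864*I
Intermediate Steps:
v(x) = 301 + x
Y = 8 (Y = 20 - 12 = 8)
√(v(S) - 206*(-259 + √(Y - 12))) = √((301 + 358) - 206*(-259 + √(8 - 12))) = √(659 - 206*(-259 + √(-4))) = √(659 - 206*(-259 + 2*I)) = √(659 + (53354 - 412*I)) = √(54013 - 412*I)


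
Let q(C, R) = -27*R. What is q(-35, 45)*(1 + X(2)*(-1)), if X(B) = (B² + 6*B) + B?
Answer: 20655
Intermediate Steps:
X(B) = B² + 7*B
q(-35, 45)*(1 + X(2)*(-1)) = (-27*45)*(1 + (2*(7 + 2))*(-1)) = -1215*(1 + (2*9)*(-1)) = -1215*(1 + 18*(-1)) = -1215*(1 - 18) = -1215*(-17) = 20655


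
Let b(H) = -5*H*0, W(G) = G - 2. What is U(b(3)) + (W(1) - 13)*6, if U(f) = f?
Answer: -84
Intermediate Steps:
W(G) = -2 + G
b(H) = 0
U(b(3)) + (W(1) - 13)*6 = 0 + ((-2 + 1) - 13)*6 = 0 + (-1 - 13)*6 = 0 - 14*6 = 0 - 84 = -84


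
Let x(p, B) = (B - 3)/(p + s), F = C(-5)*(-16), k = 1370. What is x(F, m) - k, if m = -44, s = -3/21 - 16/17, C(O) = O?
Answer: -12871263/9391 ≈ -1370.6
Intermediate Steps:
s = -129/119 (s = -3*1/21 - 16*1/17 = -1/7 - 16/17 = -129/119 ≈ -1.0840)
F = 80 (F = -5*(-16) = 80)
x(p, B) = (-3 + B)/(-129/119 + p) (x(p, B) = (B - 3)/(p - 129/119) = (-3 + B)/(-129/119 + p))
x(F, m) - k = 119*(-3 - 44)/(-129 + 119*80) - 1*1370 = 119*(-47)/(-129 + 9520) - 1370 = 119*(-47)/9391 - 1370 = 119*(1/9391)*(-47) - 1370 = -5593/9391 - 1370 = -12871263/9391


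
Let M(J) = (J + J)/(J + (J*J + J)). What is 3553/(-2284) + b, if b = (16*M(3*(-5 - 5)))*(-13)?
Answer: 212665/15988 ≈ 13.302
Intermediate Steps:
M(J) = 2*J/(J² + 2*J) (M(J) = (2*J)/(J + (J² + J)) = (2*J)/(J + (J + J²)) = (2*J)/(J² + 2*J) = 2*J/(J² + 2*J))
b = 104/7 (b = (16*(2/(2 + 3*(-5 - 5))))*(-13) = (16*(2/(2 + 3*(-10))))*(-13) = (16*(2/(2 - 30)))*(-13) = (16*(2/(-28)))*(-13) = (16*(2*(-1/28)))*(-13) = (16*(-1/14))*(-13) = -8/7*(-13) = 104/7 ≈ 14.857)
3553/(-2284) + b = 3553/(-2284) + 104/7 = 3553*(-1/2284) + 104/7 = -3553/2284 + 104/7 = 212665/15988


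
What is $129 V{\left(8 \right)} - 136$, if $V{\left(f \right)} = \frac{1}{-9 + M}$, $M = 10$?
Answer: $-7$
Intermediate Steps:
$V{\left(f \right)} = 1$ ($V{\left(f \right)} = \frac{1}{-9 + 10} = 1^{-1} = 1$)
$129 V{\left(8 \right)} - 136 = 129 \cdot 1 - 136 = 129 - 136 = -7$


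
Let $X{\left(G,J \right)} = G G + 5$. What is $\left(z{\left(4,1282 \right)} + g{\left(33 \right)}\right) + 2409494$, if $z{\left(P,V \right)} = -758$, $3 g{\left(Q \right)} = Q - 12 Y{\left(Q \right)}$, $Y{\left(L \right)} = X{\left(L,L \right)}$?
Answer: $2404371$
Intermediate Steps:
$X{\left(G,J \right)} = 5 + G^{2}$ ($X{\left(G,J \right)} = G^{2} + 5 = 5 + G^{2}$)
$Y{\left(L \right)} = 5 + L^{2}$
$g{\left(Q \right)} = -20 - 4 Q^{2} + \frac{Q}{3}$ ($g{\left(Q \right)} = \frac{Q - 12 \left(5 + Q^{2}\right)}{3} = \frac{Q - \left(60 + 12 Q^{2}\right)}{3} = \frac{-60 + Q - 12 Q^{2}}{3} = -20 - 4 Q^{2} + \frac{Q}{3}$)
$\left(z{\left(4,1282 \right)} + g{\left(33 \right)}\right) + 2409494 = \left(-758 - \left(9 + 4356\right)\right) + 2409494 = \left(-758 - 4365\right) + 2409494 = -5123 + 2409494 = 2404371$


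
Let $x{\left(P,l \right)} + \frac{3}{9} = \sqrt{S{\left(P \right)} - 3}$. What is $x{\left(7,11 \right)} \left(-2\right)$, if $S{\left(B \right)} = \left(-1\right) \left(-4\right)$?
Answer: $- \frac{4}{3} \approx -1.3333$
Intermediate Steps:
$S{\left(B \right)} = 4$
$x{\left(P,l \right)} = \frac{2}{3}$ ($x{\left(P,l \right)} = - \frac{1}{3} + \sqrt{4 - 3} = - \frac{1}{3} + \sqrt{1} = - \frac{1}{3} + 1 = \frac{2}{3}$)
$x{\left(7,11 \right)} \left(-2\right) = \frac{2}{3} \left(-2\right) = - \frac{4}{3}$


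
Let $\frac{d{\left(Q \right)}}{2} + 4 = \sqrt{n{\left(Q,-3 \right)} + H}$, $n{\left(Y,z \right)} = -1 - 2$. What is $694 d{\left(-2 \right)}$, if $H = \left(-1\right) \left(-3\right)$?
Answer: $-5552$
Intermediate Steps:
$n{\left(Y,z \right)} = -3$
$H = 3$
$d{\left(Q \right)} = -8$ ($d{\left(Q \right)} = -8 + 2 \sqrt{-3 + 3} = -8 + 2 \sqrt{0} = -8 + 2 \cdot 0 = -8 + 0 = -8$)
$694 d{\left(-2 \right)} = 694 \left(-8\right) = -5552$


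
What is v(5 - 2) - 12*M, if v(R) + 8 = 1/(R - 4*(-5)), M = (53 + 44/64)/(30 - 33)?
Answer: 19025/92 ≈ 206.79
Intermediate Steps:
M = -859/48 (M = (53 + 44*(1/64))/(-3) = (53 + 11/16)*(-⅓) = (859/16)*(-⅓) = -859/48 ≈ -17.896)
v(R) = -8 + 1/(20 + R) (v(R) = -8 + 1/(R - 4*(-5)) = -8 + 1/(R + 20) = -8 + 1/(20 + R))
v(5 - 2) - 12*M = (-159 - 8*(5 - 2))/(20 + (5 - 2)) - 12*(-859/48) = (-159 - 8*3)/(20 + 3) + 859/4 = (-159 - 24)/23 + 859/4 = (1/23)*(-183) + 859/4 = -183/23 + 859/4 = 19025/92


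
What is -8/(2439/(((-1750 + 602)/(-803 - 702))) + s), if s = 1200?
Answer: -1312/721185 ≈ -0.0018192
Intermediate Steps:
-8/(2439/(((-1750 + 602)/(-803 - 702))) + s) = -8/(2439/(((-1750 + 602)/(-803 - 702))) + 1200) = -8/(2439/((-1148/(-1505))) + 1200) = -8/(2439/((-1148*(-1/1505))) + 1200) = -8/(2439/(164/215) + 1200) = -8/(2439*(215/164) + 1200) = -8/(524385/164 + 1200) = -8/721185/164 = -8*164/721185 = -1312/721185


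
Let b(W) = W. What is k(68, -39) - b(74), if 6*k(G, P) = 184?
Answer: -130/3 ≈ -43.333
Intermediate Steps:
k(G, P) = 92/3 (k(G, P) = (⅙)*184 = 92/3)
k(68, -39) - b(74) = 92/3 - 1*74 = 92/3 - 74 = -130/3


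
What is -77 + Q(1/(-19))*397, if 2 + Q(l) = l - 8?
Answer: -77290/19 ≈ -4067.9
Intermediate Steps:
Q(l) = -10 + l (Q(l) = -2 + (l - 8) = -2 + (-8 + l) = -10 + l)
-77 + Q(1/(-19))*397 = -77 + (-10 + 1/(-19))*397 = -77 + (-10 - 1/19)*397 = -77 - 191/19*397 = -77 - 75827/19 = -77290/19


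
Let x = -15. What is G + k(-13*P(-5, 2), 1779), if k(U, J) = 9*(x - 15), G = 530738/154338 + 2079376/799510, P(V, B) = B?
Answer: -8142833002783/30848693595 ≈ -263.96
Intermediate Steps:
G = 186314267867/30848693595 (G = 530738*(1/154338) + 2079376*(1/799510) = 265369/77169 + 1039688/399755 = 186314267867/30848693595 ≈ 6.0396)
k(U, J) = -270 (k(U, J) = 9*(-15 - 15) = 9*(-30) = -270)
G + k(-13*P(-5, 2), 1779) = 186314267867/30848693595 - 270 = -8142833002783/30848693595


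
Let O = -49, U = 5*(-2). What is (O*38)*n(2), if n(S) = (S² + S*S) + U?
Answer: 3724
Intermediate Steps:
U = -10
n(S) = -10 + 2*S² (n(S) = (S² + S*S) - 10 = (S² + S²) - 10 = 2*S² - 10 = -10 + 2*S²)
(O*38)*n(2) = (-49*38)*(-10 + 2*2²) = -1862*(-10 + 2*4) = -1862*(-10 + 8) = -1862*(-2) = 3724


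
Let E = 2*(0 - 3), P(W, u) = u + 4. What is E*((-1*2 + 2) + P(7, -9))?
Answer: 30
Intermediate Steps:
P(W, u) = 4 + u
E = -6 (E = 2*(-3) = -6)
E*((-1*2 + 2) + P(7, -9)) = -6*((-1*2 + 2) + (4 - 9)) = -6*((-2 + 2) - 5) = -6*(0 - 5) = -6*(-5) = 30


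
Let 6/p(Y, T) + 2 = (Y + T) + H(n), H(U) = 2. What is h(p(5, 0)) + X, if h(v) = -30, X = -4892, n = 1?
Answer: -4922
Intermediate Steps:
p(Y, T) = 6/(T + Y) (p(Y, T) = 6/(-2 + ((Y + T) + 2)) = 6/(-2 + ((T + Y) + 2)) = 6/(-2 + (2 + T + Y)) = 6/(T + Y))
h(p(5, 0)) + X = -30 - 4892 = -4922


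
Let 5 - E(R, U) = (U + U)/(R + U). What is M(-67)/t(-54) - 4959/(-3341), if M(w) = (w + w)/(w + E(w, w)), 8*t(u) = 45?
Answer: 17640317/9471735 ≈ 1.8624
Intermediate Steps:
E(R, U) = 5 - 2*U/(R + U) (E(R, U) = 5 - (U + U)/(R + U) = 5 - 2*U/(R + U))
t(u) = 45/8 (t(u) = (1/8)*45 = 45/8)
M(w) = 2*w/(4 + w) (M(w) = (w + w)/(w + (3*w + 5*w)/(w + w)) = (2*w)/(w + (8*w)/((2*w))) = (2*w)/(w + (1/(2*w))*(8*w)) = (2*w)/(w + 4) = (2*w)/(4 + w) = 2*w/(4 + w))
M(-67)/t(-54) - 4959/(-3341) = (2*(-67)/(4 - 67))/(45/8) - 4959/(-3341) = (2*(-67)/(-63))*(8/45) - 4959*(-1/3341) = (2*(-67)*(-1/63))*(8/45) + 4959/3341 = (134/63)*(8/45) + 4959/3341 = 1072/2835 + 4959/3341 = 17640317/9471735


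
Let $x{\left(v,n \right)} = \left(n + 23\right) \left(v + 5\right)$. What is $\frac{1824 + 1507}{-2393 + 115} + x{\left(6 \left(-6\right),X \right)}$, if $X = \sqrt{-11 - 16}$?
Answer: $- \frac{1627545}{2278} - 93 i \sqrt{3} \approx -714.46 - 161.08 i$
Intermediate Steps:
$X = 3 i \sqrt{3}$ ($X = \sqrt{-27} = 3 i \sqrt{3} \approx 5.1962 i$)
$x{\left(v,n \right)} = \left(5 + v\right) \left(23 + n\right)$ ($x{\left(v,n \right)} = \left(23 + n\right) \left(5 + v\right) = \left(5 + v\right) \left(23 + n\right)$)
$\frac{1824 + 1507}{-2393 + 115} + x{\left(6 \left(-6\right),X \right)} = \frac{1824 + 1507}{-2393 + 115} + \left(115 + 5 \cdot 3 i \sqrt{3} + 23 \cdot 6 \left(-6\right) + 3 i \sqrt{3} \cdot 6 \left(-6\right)\right) = \frac{3331}{-2278} + \left(115 + 15 i \sqrt{3} + 23 \left(-36\right) + 3 i \sqrt{3} \left(-36\right)\right) = 3331 \left(- \frac{1}{2278}\right) + \left(115 + 15 i \sqrt{3} - 828 - 108 i \sqrt{3}\right) = - \frac{3331}{2278} - \left(713 + 93 i \sqrt{3}\right) = - \frac{1627545}{2278} - 93 i \sqrt{3}$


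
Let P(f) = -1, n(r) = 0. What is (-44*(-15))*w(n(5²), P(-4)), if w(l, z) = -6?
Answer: -3960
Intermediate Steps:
(-44*(-15))*w(n(5²), P(-4)) = -44*(-15)*(-6) = 660*(-6) = -3960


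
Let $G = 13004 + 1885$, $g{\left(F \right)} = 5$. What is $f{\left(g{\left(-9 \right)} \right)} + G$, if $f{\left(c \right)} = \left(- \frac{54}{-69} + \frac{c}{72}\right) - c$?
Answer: $\frac{24649315}{1656} \approx 14885.0$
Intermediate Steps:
$G = 14889$
$f{\left(c \right)} = \frac{18}{23} - \frac{71 c}{72}$ ($f{\left(c \right)} = \left(\left(-54\right) \left(- \frac{1}{69}\right) + c \frac{1}{72}\right) - c = \left(\frac{18}{23} + \frac{c}{72}\right) - c = \frac{18}{23} - \frac{71 c}{72}$)
$f{\left(g{\left(-9 \right)} \right)} + G = \left(\frac{18}{23} - \frac{355}{72}\right) + 14889 = - \frac{6869}{1656} + 14889 = \frac{24649315}{1656}$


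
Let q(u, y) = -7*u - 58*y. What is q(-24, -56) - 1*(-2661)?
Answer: 6077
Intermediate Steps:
q(u, y) = -58*y - 7*u
q(-24, -56) - 1*(-2661) = (-58*(-56) - 7*(-24)) - 1*(-2661) = (3248 + 168) + 2661 = 3416 + 2661 = 6077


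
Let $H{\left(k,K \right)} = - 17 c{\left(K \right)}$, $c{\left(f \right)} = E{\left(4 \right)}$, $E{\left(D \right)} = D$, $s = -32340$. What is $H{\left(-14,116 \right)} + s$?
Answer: $-32408$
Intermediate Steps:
$c{\left(f \right)} = 4$
$H{\left(k,K \right)} = -68$ ($H{\left(k,K \right)} = \left(-17\right) 4 = -68$)
$H{\left(-14,116 \right)} + s = -68 - 32340 = -32408$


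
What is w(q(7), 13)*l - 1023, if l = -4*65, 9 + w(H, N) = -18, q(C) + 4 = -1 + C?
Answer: 5997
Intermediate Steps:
q(C) = -5 + C (q(C) = -4 + (-1 + C) = -5 + C)
w(H, N) = -27 (w(H, N) = -9 - 18 = -27)
l = -260
w(q(7), 13)*l - 1023 = -27*(-260) - 1023 = 7020 - 1023 = 5997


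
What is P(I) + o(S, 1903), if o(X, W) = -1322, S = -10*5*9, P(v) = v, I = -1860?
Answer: -3182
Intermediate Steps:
S = -450 (S = -50*9 = -450)
P(I) + o(S, 1903) = -1860 - 1322 = -3182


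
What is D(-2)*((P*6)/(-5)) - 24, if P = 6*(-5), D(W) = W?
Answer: -96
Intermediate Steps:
P = -30
D(-2)*((P*6)/(-5)) - 24 = -2*(-30*6)/(-5) - 24 = -(-360)*(-1)/5 - 24 = -2*36 - 24 = -72 - 24 = -96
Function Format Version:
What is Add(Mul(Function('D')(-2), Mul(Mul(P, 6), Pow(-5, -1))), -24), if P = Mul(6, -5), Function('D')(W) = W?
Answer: -96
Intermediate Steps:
P = -30
Add(Mul(Function('D')(-2), Mul(Mul(P, 6), Pow(-5, -1))), -24) = Add(Mul(-2, Mul(Mul(-30, 6), Pow(-5, -1))), -24) = Add(Mul(-2, Mul(-180, Rational(-1, 5))), -24) = Add(Mul(-2, 36), -24) = Add(-72, -24) = -96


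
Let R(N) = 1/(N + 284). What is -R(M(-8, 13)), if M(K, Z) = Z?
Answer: -1/297 ≈ -0.0033670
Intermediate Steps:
R(N) = 1/(284 + N)
-R(M(-8, 13)) = -1/(284 + 13) = -1/297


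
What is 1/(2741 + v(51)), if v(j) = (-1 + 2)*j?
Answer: 1/2792 ≈ 0.00035817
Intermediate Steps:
v(j) = j (v(j) = 1*j = j)
1/(2741 + v(51)) = 1/(2741 + 51) = 1/2792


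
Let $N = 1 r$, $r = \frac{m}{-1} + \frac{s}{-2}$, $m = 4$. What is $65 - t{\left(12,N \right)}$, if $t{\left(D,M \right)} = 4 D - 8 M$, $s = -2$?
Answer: $-7$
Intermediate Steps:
$r = -3$ ($r = \frac{4}{-1} - \frac{2}{-2} = 4 \left(-1\right) - -1 = -4 + 1 = -3$)
$N = -3$ ($N = 1 \left(-3\right) = -3$)
$t{\left(D,M \right)} = - 8 M + 4 D$
$65 - t{\left(12,N \right)} = 65 - \left(\left(-8\right) \left(-3\right) + 4 \cdot 12\right) = 65 - \left(24 + 48\right) = 65 - 72 = -7$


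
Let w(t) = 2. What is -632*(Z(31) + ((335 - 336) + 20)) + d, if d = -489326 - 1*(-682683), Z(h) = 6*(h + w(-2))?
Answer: 56213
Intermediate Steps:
Z(h) = 12 + 6*h (Z(h) = 6*(h + 2) = 6*(2 + h) = 12 + 6*h)
d = 193357 (d = -489326 + 682683 = 193357)
-632*(Z(31) + ((335 - 336) + 20)) + d = -632*((12 + 6*31) + ((335 - 336) + 20)) + 193357 = -632*((12 + 186) + (-1 + 20)) + 193357 = -632*(198 + 19) + 193357 = -632*217 + 193357 = -137144 + 193357 = 56213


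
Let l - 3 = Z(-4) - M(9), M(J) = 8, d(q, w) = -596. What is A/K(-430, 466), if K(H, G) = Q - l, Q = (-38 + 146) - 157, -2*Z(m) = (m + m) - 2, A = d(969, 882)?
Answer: 596/49 ≈ 12.163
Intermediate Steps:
A = -596
Z(m) = 1 - m (Z(m) = -((m + m) - 2)/2 = -(2*m - 2)/2 = -(-2 + 2*m)/2 = 1 - m)
Q = -49 (Q = 108 - 157 = -49)
l = 0 (l = 3 + ((1 - 1*(-4)) - 1*8) = 3 + ((1 + 4) - 8) = 3 + (5 - 8) = 3 - 3 = 0)
K(H, G) = -49 (K(H, G) = -49 - 1*0 = -49 + 0 = -49)
A/K(-430, 466) = -596/(-49) = -596*(-1/49) = 596/49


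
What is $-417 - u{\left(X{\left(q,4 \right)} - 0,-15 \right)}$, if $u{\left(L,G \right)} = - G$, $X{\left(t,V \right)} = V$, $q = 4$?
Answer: $-432$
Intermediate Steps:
$-417 - u{\left(X{\left(q,4 \right)} - 0,-15 \right)} = -417 - \left(-1\right) \left(-15\right) = -417 - 15 = -432$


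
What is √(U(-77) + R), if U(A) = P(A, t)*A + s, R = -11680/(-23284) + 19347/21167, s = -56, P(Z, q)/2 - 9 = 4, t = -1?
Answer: I*√31221973083574428653/123213107 ≈ 45.35*I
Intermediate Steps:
P(Z, q) = 26 (P(Z, q) = 18 + 2*4 = 18 + 8 = 26)
R = 174426527/123213107 (R = -11680*(-1/23284) + 19347*(1/21167) = 2920/5821 + 19347/21167 = 174426527/123213107 ≈ 1.4156)
U(A) = -56 + 26*A (U(A) = 26*A - 56 = -56 + 26*A)
√(U(-77) + R) = √((-56 + 26*(-77)) + 174426527/123213107) = √((-56 - 2002) + 174426527/123213107) = √(-2058 + 174426527/123213107) = √(-253398147679/123213107) = I*√31221973083574428653/123213107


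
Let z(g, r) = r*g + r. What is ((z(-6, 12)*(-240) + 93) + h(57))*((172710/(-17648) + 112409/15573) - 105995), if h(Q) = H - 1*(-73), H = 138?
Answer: -26771899854894482/17177019 ≈ -1.5586e+9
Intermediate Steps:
z(g, r) = r + g*r (z(g, r) = g*r + r = r + g*r)
h(Q) = 211 (h(Q) = 138 - 1*(-73) = 138 + 73 = 211)
((z(-6, 12)*(-240) + 93) + h(57))*((172710/(-17648) + 112409/15573) - 105995) = (((12*(1 - 6))*(-240) + 93) + 211)*((172710/(-17648) + 112409/15573) - 105995) = (((12*(-5))*(-240) + 93) + 211)*((172710*(-1/17648) + 112409*(1/15573)) - 105995) = ((-60*(-240) + 93) + 211)*((-86355/8824 + 112409/15573) - 105995) = ((14400 + 93) + 211)*(-352909399/137416152 - 105995) = (14493 + 211)*(-14565777940639/137416152) = 14704*(-14565777940639/137416152) = -26771899854894482/17177019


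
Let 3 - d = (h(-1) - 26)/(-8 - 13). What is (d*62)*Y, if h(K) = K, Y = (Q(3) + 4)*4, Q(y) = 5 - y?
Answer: 17856/7 ≈ 2550.9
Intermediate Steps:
Y = 24 (Y = ((5 - 1*3) + 4)*4 = ((5 - 3) + 4)*4 = (2 + 4)*4 = 6*4 = 24)
d = 12/7 (d = 3 - (-1 - 26)/(-8 - 13) = 3 - (-27)/(-21) = 3 - (-27)*(-1)/21 = 3 - 1*9/7 = 3 - 9/7 = 12/7 ≈ 1.7143)
(d*62)*Y = ((12/7)*62)*24 = (744/7)*24 = 17856/7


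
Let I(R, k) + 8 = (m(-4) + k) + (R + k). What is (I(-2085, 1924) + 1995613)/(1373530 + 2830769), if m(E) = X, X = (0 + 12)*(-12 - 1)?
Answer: 1997212/4204299 ≈ 0.47504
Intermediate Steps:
X = -156 (X = 12*(-13) = -156)
m(E) = -156
I(R, k) = -164 + R + 2*k (I(R, k) = -8 + ((-156 + k) + (R + k)) = -8 + (-156 + R + 2*k) = -164 + R + 2*k)
(I(-2085, 1924) + 1995613)/(1373530 + 2830769) = ((-164 - 2085 + 2*1924) + 1995613)/(1373530 + 2830769) = ((-164 - 2085 + 3848) + 1995613)/4204299 = (1599 + 1995613)*(1/4204299) = 1997212*(1/4204299) = 1997212/4204299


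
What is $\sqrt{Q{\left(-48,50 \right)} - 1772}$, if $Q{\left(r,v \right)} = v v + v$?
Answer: $\sqrt{778} \approx 27.893$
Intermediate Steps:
$Q{\left(r,v \right)} = v + v^{2}$ ($Q{\left(r,v \right)} = v^{2} + v = v + v^{2}$)
$\sqrt{Q{\left(-48,50 \right)} - 1772} = \sqrt{50 \left(1 + 50\right) - 1772} = \sqrt{50 \cdot 51 - 1772} = \sqrt{2550 - 1772} = \sqrt{778}$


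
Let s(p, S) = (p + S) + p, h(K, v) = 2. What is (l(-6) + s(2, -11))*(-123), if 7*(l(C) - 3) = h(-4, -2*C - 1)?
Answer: 3198/7 ≈ 456.86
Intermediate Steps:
l(C) = 23/7 (l(C) = 3 + (⅐)*2 = 3 + 2/7 = 23/7)
s(p, S) = S + 2*p (s(p, S) = (S + p) + p = S + 2*p)
(l(-6) + s(2, -11))*(-123) = (23/7 + (-11 + 2*2))*(-123) = (23/7 + (-11 + 4))*(-123) = (23/7 - 7)*(-123) = -26/7*(-123) = 3198/7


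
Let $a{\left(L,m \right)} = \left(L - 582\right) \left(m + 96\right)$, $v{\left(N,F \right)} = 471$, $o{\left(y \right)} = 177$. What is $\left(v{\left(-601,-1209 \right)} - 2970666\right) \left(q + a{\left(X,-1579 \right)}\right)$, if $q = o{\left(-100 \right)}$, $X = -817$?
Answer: $-6162839784330$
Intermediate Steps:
$a{\left(L,m \right)} = \left(-582 + L\right) \left(96 + m\right)$
$q = 177$
$\left(v{\left(-601,-1209 \right)} - 2970666\right) \left(q + a{\left(X,-1579 \right)}\right) = \left(471 - 2970666\right) \left(177 - -2074717\right) = - 2970195 \left(177 + \left(-55872 + 918978 - 78432 + 1290043\right)\right) = - 2970195 \left(177 + 2074717\right) = \left(-2970195\right) 2074894 = -6162839784330$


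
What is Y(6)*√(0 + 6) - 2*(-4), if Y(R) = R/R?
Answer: 8 + √6 ≈ 10.449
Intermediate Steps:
Y(R) = 1
Y(6)*√(0 + 6) - 2*(-4) = 1*√(0 + 6) - 2*(-4) = 1*√6 + 8 = √6 + 8 = 8 + √6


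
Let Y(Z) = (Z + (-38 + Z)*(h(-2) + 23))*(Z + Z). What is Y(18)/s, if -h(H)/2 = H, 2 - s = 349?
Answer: 18792/347 ≈ 54.156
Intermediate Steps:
s = -347 (s = 2 - 1*349 = 2 - 349 = -347)
h(H) = -2*H
Y(Z) = 2*Z*(-1026 + 28*Z) (Y(Z) = (Z + (-38 + Z)*(-2*(-2) + 23))*(Z + Z) = (Z + (-38 + Z)*(4 + 23))*(2*Z) = (Z + (-38 + Z)*27)*(2*Z) = (Z + (-1026 + 27*Z))*(2*Z) = (-1026 + 28*Z)*(2*Z) = 2*Z*(-1026 + 28*Z))
Y(18)/s = (4*18*(-513 + 14*18))/(-347) = (4*18*(-513 + 252))*(-1/347) = (4*18*(-261))*(-1/347) = -18792*(-1/347) = 18792/347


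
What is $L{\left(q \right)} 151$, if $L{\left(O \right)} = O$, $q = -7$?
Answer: $-1057$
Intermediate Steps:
$L{\left(q \right)} 151 = \left(-7\right) 151 = -1057$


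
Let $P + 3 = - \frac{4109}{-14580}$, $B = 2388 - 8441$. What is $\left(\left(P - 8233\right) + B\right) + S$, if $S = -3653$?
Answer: $- \frac{261590251}{14580} \approx -17942.0$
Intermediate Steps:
$B = -6053$
$P = - \frac{39631}{14580}$ ($P = -3 - \frac{4109}{-14580} = -3 - - \frac{4109}{14580} = -3 + \frac{4109}{14580} = - \frac{39631}{14580} \approx -2.7182$)
$\left(\left(P - 8233\right) + B\right) + S = \left(\left(- \frac{39631}{14580} - 8233\right) - 6053\right) - 3653 = \left(- \frac{120076771}{14580} - 6053\right) - 3653 = - \frac{208329511}{14580} - 3653 = - \frac{261590251}{14580}$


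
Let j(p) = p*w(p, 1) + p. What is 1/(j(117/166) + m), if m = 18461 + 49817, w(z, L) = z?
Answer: 27556/1881501679 ≈ 1.4646e-5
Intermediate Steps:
m = 68278
j(p) = p + p**2 (j(p) = p*p + p = p**2 + p = p + p**2)
1/(j(117/166) + m) = 1/((117/166)*(1 + 117/166) + 68278) = 1/((117*(1/166))*(1 + 117*(1/166)) + 68278) = 1/(117*(1 + 117/166)/166 + 68278) = 1/((117/166)*(283/166) + 68278) = 1/(33111/27556 + 68278) = 1/(1881501679/27556) = 27556/1881501679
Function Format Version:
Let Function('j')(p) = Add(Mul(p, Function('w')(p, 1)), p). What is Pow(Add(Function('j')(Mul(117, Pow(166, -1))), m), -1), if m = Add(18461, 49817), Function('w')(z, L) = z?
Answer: Rational(27556, 1881501679) ≈ 1.4646e-5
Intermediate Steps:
m = 68278
Function('j')(p) = Add(p, Pow(p, 2)) (Function('j')(p) = Add(Mul(p, p), p) = Add(Pow(p, 2), p) = Add(p, Pow(p, 2)))
Pow(Add(Function('j')(Mul(117, Pow(166, -1))), m), -1) = Pow(Add(Mul(Mul(117, Pow(166, -1)), Add(1, Mul(117, Pow(166, -1)))), 68278), -1) = Pow(Add(Mul(Mul(117, Rational(1, 166)), Add(1, Mul(117, Rational(1, 166)))), 68278), -1) = Pow(Add(Mul(Rational(117, 166), Add(1, Rational(117, 166))), 68278), -1) = Pow(Add(Mul(Rational(117, 166), Rational(283, 166)), 68278), -1) = Pow(Add(Rational(33111, 27556), 68278), -1) = Pow(Rational(1881501679, 27556), -1) = Rational(27556, 1881501679)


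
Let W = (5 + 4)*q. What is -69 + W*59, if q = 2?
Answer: 993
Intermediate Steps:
W = 18 (W = (5 + 4)*2 = 9*2 = 18)
-69 + W*59 = -69 + 18*59 = -69 + 1062 = 993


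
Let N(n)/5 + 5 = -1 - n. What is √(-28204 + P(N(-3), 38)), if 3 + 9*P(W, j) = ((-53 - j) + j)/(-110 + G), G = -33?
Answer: 2*I*√1297686533/429 ≈ 167.94*I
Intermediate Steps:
N(n) = -30 - 5*n (N(n) = -25 + 5*(-1 - n) = -25 + (-5 - 5*n) = -30 - 5*n)
P(W, j) = -376/1287 (P(W, j) = -⅓ + (((-53 - j) + j)/(-110 - 33))/9 = -⅓ + (-53/(-143))/9 = -⅓ + (-53*(-1/143))/9 = -⅓ + (⅑)*(53/143) = -⅓ + 53/1287 = -376/1287)
√(-28204 + P(N(-3), 38)) = √(-28204 - 376/1287) = √(-36298924/1287) = 2*I*√1297686533/429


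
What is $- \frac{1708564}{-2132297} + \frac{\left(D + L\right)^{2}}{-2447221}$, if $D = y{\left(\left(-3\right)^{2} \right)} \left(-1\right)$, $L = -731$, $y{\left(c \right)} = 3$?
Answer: $\frac{3032445898112}{5218201996637} \approx 0.58113$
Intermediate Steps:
$D = -3$ ($D = 3 \left(-1\right) = -3$)
$- \frac{1708564}{-2132297} + \frac{\left(D + L\right)^{2}}{-2447221} = - \frac{1708564}{-2132297} + \frac{\left(-3 - 731\right)^{2}}{-2447221} = \left(-1708564\right) \left(- \frac{1}{2132297}\right) + \left(-734\right)^{2} \left(- \frac{1}{2447221}\right) = \frac{1708564}{2132297} + 538756 \left(- \frac{1}{2447221}\right) = \frac{1708564}{2132297} - \frac{538756}{2447221} = \frac{3032445898112}{5218201996637}$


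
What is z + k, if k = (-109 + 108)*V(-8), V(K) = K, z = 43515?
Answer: 43523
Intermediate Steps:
k = 8 (k = (-109 + 108)*(-8) = -1*(-8) = 8)
z + k = 43515 + 8 = 43523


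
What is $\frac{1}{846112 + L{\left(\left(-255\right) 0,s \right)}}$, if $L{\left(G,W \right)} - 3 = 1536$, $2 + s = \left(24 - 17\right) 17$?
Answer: $\frac{1}{847651} \approx 1.1797 \cdot 10^{-6}$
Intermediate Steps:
$s = 117$ ($s = -2 + \left(24 - 17\right) 17 = -2 + 7 \cdot 17 = -2 + 119 = 117$)
$L{\left(G,W \right)} = 1539$ ($L{\left(G,W \right)} = 3 + 1536 = 1539$)
$\frac{1}{846112 + L{\left(\left(-255\right) 0,s \right)}} = \frac{1}{846112 + 1539} = \frac{1}{847651}$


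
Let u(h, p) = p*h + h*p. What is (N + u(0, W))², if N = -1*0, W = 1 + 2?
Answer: 0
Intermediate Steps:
W = 3
N = 0
u(h, p) = 2*h*p (u(h, p) = h*p + h*p = 2*h*p)
(N + u(0, W))² = (0 + 2*0*3)² = (0 + 0)² = 0² = 0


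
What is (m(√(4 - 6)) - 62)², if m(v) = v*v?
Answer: 4096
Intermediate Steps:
m(v) = v²
(m(√(4 - 6)) - 62)² = ((√(4 - 6))² - 62)² = ((√(-2))² - 62)² = ((I*√2)² - 62)² = (-2 - 62)² = (-64)² = 4096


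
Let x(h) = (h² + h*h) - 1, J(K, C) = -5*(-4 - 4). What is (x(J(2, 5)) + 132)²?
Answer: 11095561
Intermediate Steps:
J(K, C) = 40 (J(K, C) = -5*(-8) = 40)
x(h) = -1 + 2*h² (x(h) = (h² + h²) - 1 = 2*h² - 1 = -1 + 2*h²)
(x(J(2, 5)) + 132)² = ((-1 + 2*40²) + 132)² = ((-1 + 2*1600) + 132)² = ((-1 + 3200) + 132)² = (3199 + 132)² = 3331² = 11095561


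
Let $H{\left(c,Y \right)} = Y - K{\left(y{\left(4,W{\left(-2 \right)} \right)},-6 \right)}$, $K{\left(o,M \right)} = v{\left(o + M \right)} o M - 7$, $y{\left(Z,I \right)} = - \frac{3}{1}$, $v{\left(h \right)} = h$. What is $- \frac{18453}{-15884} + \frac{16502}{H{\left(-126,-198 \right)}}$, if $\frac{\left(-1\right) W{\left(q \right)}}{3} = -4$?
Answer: $- \frac{261582631}{460636} \approx -567.87$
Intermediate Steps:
$W{\left(q \right)} = 12$ ($W{\left(q \right)} = \left(-3\right) \left(-4\right) = 12$)
$y{\left(Z,I \right)} = -3$ ($y{\left(Z,I \right)} = \left(-3\right) 1 = -3$)
$K{\left(o,M \right)} = -7 + M o \left(M + o\right)$ ($K{\left(o,M \right)} = \left(o + M\right) o M - 7 = \left(M + o\right) o M - 7 = o \left(M + o\right) M - 7 = M o \left(M + o\right) - 7 = -7 + M o \left(M + o\right)$)
$H{\left(c,Y \right)} = 169 + Y$ ($H{\left(c,Y \right)} = Y - \left(-7 - - 18 \left(-6 - 3\right)\right) = Y - \left(-7 - \left(-18\right) \left(-9\right)\right) = Y - \left(-7 - 162\right) = Y - -169 = Y + 169 = 169 + Y$)
$- \frac{18453}{-15884} + \frac{16502}{H{\left(-126,-198 \right)}} = - \frac{18453}{-15884} + \frac{16502}{169 - 198} = \left(-18453\right) \left(- \frac{1}{15884}\right) + \frac{16502}{-29} = \frac{18453}{15884} + 16502 \left(- \frac{1}{29}\right) = \frac{18453}{15884} - \frac{16502}{29} = - \frac{261582631}{460636}$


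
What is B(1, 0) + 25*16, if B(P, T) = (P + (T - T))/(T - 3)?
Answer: 1199/3 ≈ 399.67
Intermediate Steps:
B(P, T) = P/(-3 + T) (B(P, T) = (P + 0)/(-3 + T) = P/(-3 + T))
B(1, 0) + 25*16 = 1/(-3 + 0) + 25*16 = 1/(-3) + 400 = 1*(-1/3) + 400 = -1/3 + 400 = 1199/3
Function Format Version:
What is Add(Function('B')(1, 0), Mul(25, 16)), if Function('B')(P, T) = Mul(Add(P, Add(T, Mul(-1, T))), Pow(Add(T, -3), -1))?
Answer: Rational(1199, 3) ≈ 399.67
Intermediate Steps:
Function('B')(P, T) = Mul(P, Pow(Add(-3, T), -1)) (Function('B')(P, T) = Mul(Add(P, 0), Pow(Add(-3, T), -1)) = Mul(P, Pow(Add(-3, T), -1)))
Add(Function('B')(1, 0), Mul(25, 16)) = Add(Mul(1, Pow(Add(-3, 0), -1)), Mul(25, 16)) = Add(Mul(1, Pow(-3, -1)), 400) = Add(Mul(1, Rational(-1, 3)), 400) = Add(Rational(-1, 3), 400) = Rational(1199, 3)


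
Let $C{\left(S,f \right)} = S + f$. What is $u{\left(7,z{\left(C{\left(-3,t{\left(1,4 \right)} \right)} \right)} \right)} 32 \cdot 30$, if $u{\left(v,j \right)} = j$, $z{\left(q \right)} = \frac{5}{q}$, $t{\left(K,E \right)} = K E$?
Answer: $4800$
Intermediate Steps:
$t{\left(K,E \right)} = E K$
$u{\left(7,z{\left(C{\left(-3,t{\left(1,4 \right)} \right)} \right)} \right)} 32 \cdot 30 = \frac{5}{-3 + 4 \cdot 1} \cdot 32 \cdot 30 = \frac{5}{-3 + 4} \cdot 32 \cdot 30 = \frac{5}{1} \cdot 32 \cdot 30 = 5 \cdot 1 \cdot 32 \cdot 30 = 5 \cdot 32 \cdot 30 = 160 \cdot 30 = 4800$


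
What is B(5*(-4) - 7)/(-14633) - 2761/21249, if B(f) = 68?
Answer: -41846645/310936617 ≈ -0.13458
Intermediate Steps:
B(5*(-4) - 7)/(-14633) - 2761/21249 = 68/(-14633) - 2761/21249 = 68*(-1/14633) - 2761*1/21249 = -68/14633 - 2761/21249 = -41846645/310936617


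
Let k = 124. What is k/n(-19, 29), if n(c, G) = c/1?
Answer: -124/19 ≈ -6.5263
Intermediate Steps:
n(c, G) = c (n(c, G) = c*1 = c)
k/n(-19, 29) = 124/(-19) = 124*(-1/19) = -124/19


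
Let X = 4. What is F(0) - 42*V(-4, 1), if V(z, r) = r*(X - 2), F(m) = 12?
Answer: -72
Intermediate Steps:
V(z, r) = 2*r (V(z, r) = r*(4 - 2) = r*2 = 2*r)
F(0) - 42*V(-4, 1) = 12 - 84 = -72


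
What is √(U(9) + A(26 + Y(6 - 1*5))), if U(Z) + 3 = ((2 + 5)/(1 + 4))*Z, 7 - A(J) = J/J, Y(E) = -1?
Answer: √390/5 ≈ 3.9497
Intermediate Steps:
A(J) = 6 (A(J) = 7 - J/J = 7 - 1*1 = 7 - 1 = 6)
U(Z) = -3 + 7*Z/5 (U(Z) = -3 + ((2 + 5)/(1 + 4))*Z = -3 + (7/5)*Z = -3 + (7*(⅕))*Z = -3 + 7*Z/5)
√(U(9) + A(26 + Y(6 - 1*5))) = √((-3 + (7/5)*9) + 6) = √((-3 + 63/5) + 6) = √(48/5 + 6) = √(78/5) = √390/5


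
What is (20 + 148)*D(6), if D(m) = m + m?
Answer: 2016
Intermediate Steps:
D(m) = 2*m
(20 + 148)*D(6) = (20 + 148)*(2*6) = 168*12 = 2016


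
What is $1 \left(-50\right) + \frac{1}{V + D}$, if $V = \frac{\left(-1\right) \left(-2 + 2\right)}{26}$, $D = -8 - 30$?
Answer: $- \frac{1901}{38} \approx -50.026$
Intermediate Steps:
$D = -38$ ($D = -8 - 30 = -38$)
$V = 0$ ($V = \left(-1\right) 0 \cdot \frac{1}{26} = 0 \cdot \frac{1}{26} = 0$)
$1 \left(-50\right) + \frac{1}{V + D} = 1 \left(-50\right) + \frac{1}{0 - 38} = -50 + \frac{1}{-38} = -50 - \frac{1}{38} = - \frac{1901}{38}$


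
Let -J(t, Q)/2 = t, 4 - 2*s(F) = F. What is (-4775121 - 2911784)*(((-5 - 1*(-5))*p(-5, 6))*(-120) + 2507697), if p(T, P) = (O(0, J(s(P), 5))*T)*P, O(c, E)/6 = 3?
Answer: -19276428607785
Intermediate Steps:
s(F) = 2 - F/2
J(t, Q) = -2*t
O(c, E) = 18 (O(c, E) = 6*3 = 18)
p(T, P) = 18*P*T (p(T, P) = (18*T)*P = 18*P*T)
(-4775121 - 2911784)*(((-5 - 1*(-5))*p(-5, 6))*(-120) + 2507697) = (-4775121 - 2911784)*(((-5 - 1*(-5))*(18*6*(-5)))*(-120) + 2507697) = -7686905*(((-5 + 5)*(-540))*(-120) + 2507697) = -7686905*((0*(-540))*(-120) + 2507697) = -7686905*(0*(-120) + 2507697) = -7686905*(0 + 2507697) = -7686905*2507697 = -19276428607785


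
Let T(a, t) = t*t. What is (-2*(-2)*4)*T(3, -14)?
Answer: 3136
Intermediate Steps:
T(a, t) = t²
(-2*(-2)*4)*T(3, -14) = (-2*(-2)*4)*(-14)² = (4*4)*196 = 16*196 = 3136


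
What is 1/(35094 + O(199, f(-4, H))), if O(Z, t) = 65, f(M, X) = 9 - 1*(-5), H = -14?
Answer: 1/35159 ≈ 2.8442e-5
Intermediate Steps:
f(M, X) = 14 (f(M, X) = 9 + 5 = 14)
1/(35094 + O(199, f(-4, H))) = 1/(35094 + 65) = 1/35159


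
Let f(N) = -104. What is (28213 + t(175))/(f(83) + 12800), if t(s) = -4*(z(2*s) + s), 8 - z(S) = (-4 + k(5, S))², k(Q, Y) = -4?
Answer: 27737/12696 ≈ 2.1847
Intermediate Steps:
z(S) = -56 (z(S) = 8 - (-4 - 4)² = 8 - 1*(-8)² = 8 - 1*64 = 8 - 64 = -56)
t(s) = 224 - 4*s (t(s) = -4*(-56 + s) = 224 - 4*s)
(28213 + t(175))/(f(83) + 12800) = (28213 + (224 - 4*175))/(-104 + 12800) = (28213 + (224 - 700))/12696 = (28213 - 476)*(1/12696) = 27737*(1/12696) = 27737/12696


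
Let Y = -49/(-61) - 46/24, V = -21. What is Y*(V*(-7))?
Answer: -39935/244 ≈ -163.67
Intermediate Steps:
Y = -815/732 (Y = -49*(-1/61) - 46*1/24 = 49/61 - 23/12 = -815/732 ≈ -1.1134)
Y*(V*(-7)) = -(-5705)*(-7)/244 = -815/732*147 = -39935/244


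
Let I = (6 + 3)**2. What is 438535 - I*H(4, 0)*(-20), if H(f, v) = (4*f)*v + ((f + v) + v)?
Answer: 445015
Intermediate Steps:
H(f, v) = f + 2*v + 4*f*v (H(f, v) = 4*f*v + (f + 2*v) = f + 2*v + 4*f*v)
I = 81 (I = 9**2 = 81)
438535 - I*H(4, 0)*(-20) = 438535 - 81*(4 + 2*0 + 4*4*0)*(-20) = 438535 - 81*(4 + 0 + 0)*(-20) = 438535 - 81*4*(-20) = 438535 - 324*(-20) = 438535 - 1*(-6480) = 438535 + 6480 = 445015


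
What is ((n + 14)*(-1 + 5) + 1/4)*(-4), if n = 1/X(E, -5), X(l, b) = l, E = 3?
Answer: -691/3 ≈ -230.33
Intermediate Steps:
n = ⅓ (n = 1/3 = ⅓ ≈ 0.33333)
((n + 14)*(-1 + 5) + 1/4)*(-4) = ((⅓ + 14)*(-1 + 5) + 1/4)*(-4) = ((43/3)*4 + ¼)*(-4) = (172/3 + ¼)*(-4) = (691/12)*(-4) = -691/3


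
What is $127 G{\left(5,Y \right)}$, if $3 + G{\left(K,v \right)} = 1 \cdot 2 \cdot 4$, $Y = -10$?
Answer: $635$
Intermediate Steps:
$G{\left(K,v \right)} = 5$ ($G{\left(K,v \right)} = -3 + 1 \cdot 2 \cdot 4 = -3 + 2 \cdot 4 = -3 + 8 = 5$)
$127 G{\left(5,Y \right)} = 127 \cdot 5 = 635$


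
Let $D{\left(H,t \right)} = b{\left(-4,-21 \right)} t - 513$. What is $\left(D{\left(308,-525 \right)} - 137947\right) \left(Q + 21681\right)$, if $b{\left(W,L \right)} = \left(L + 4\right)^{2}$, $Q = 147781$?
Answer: $-49175330470$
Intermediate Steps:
$b{\left(W,L \right)} = \left(4 + L\right)^{2}$
$D{\left(H,t \right)} = -513 + 289 t$ ($D{\left(H,t \right)} = \left(4 - 21\right)^{2} t - 513 = \left(-17\right)^{2} t - 513 = 289 t - 513 = -513 + 289 t$)
$\left(D{\left(308,-525 \right)} - 137947\right) \left(Q + 21681\right) = \left(\left(-513 + 289 \left(-525\right)\right) - 137947\right) \left(147781 + 21681\right) = \left(\left(-513 - 151725\right) - 137947\right) 169462 = \left(-152238 - 137947\right) 169462 = \left(-290185\right) 169462 = -49175330470$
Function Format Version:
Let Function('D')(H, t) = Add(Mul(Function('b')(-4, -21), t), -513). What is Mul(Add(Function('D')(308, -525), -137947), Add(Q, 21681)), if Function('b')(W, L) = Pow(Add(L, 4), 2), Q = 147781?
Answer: -49175330470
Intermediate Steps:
Function('b')(W, L) = Pow(Add(4, L), 2)
Function('D')(H, t) = Add(-513, Mul(289, t)) (Function('D')(H, t) = Add(Mul(Pow(Add(4, -21), 2), t), -513) = Add(Mul(Pow(-17, 2), t), -513) = Add(Mul(289, t), -513) = Add(-513, Mul(289, t)))
Mul(Add(Function('D')(308, -525), -137947), Add(Q, 21681)) = Mul(Add(Add(-513, Mul(289, -525)), -137947), Add(147781, 21681)) = Mul(Add(Add(-513, -151725), -137947), 169462) = Mul(Add(-152238, -137947), 169462) = Mul(-290185, 169462) = -49175330470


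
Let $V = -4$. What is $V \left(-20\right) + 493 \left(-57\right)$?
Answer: $-28021$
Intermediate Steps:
$V \left(-20\right) + 493 \left(-57\right) = \left(-4\right) \left(-20\right) + 493 \left(-57\right) = 80 - 28101 = -28021$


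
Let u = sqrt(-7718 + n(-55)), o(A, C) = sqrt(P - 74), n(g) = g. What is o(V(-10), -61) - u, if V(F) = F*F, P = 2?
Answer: I*(-sqrt(7773) + 6*sqrt(2)) ≈ -79.679*I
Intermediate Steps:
V(F) = F**2
o(A, C) = 6*I*sqrt(2) (o(A, C) = sqrt(2 - 74) = sqrt(-72) = 6*I*sqrt(2))
u = I*sqrt(7773) (u = sqrt(-7718 - 55) = sqrt(-7773) = I*sqrt(7773) ≈ 88.165*I)
o(V(-10), -61) - u = 6*I*sqrt(2) - I*sqrt(7773) = -I*sqrt(7773) + 6*I*sqrt(2)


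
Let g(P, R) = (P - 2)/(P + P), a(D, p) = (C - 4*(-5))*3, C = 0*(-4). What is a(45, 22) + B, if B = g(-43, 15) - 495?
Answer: -37365/86 ≈ -434.48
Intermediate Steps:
C = 0
a(D, p) = 60 (a(D, p) = (0 - 4*(-5))*3 = (0 + 20)*3 = 20*3 = 60)
g(P, R) = (-2 + P)/(2*P) (g(P, R) = (-2 + P)/((2*P)) = (-2 + P)*(1/(2*P)) = (-2 + P)/(2*P))
B = -42525/86 (B = (½)*(-2 - 43)/(-43) - 495 = (½)*(-1/43)*(-45) - 495 = 45/86 - 495 = -42525/86 ≈ -494.48)
a(45, 22) + B = 60 - 42525/86 = -37365/86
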